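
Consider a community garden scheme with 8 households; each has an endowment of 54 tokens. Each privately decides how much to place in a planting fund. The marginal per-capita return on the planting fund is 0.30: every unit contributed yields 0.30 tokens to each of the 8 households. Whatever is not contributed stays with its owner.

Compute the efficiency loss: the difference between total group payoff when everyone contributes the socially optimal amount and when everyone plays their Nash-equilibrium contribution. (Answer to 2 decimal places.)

604.80 tokens

The private return per contributed unit is 0.30 < 1, so contributing 0 is dominant for every player. At the Nash equilibrium everyone keeps their 54, and the group total is 8 × 54 = 432.
Each contributed unit returns 2.400 to the group as a whole (0.30 to each of 8 players), which exceeds 1, so the social optimum is full contribution: group total = 2.400 × 432 = 1036.80.
Efficiency loss = 1036.80 − 432 = 604.80.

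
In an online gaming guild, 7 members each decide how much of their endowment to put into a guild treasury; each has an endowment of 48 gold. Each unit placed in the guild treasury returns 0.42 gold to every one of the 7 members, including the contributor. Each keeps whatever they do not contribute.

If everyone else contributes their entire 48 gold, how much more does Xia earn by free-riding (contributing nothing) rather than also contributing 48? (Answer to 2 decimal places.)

Switching from a contribution of 48 to 0 lets Xia keep an extra 48 gold, but lowers the guild treasury by 48, which costs Xia their own share of that drop: 0.42 × 48 = 20.16.
Net gain = 48 − 20.16 = 27.84. The private return per contributed unit (0.42) is below 1, so free-riding is indeed the best response regardless of what the others do.

27.84 gold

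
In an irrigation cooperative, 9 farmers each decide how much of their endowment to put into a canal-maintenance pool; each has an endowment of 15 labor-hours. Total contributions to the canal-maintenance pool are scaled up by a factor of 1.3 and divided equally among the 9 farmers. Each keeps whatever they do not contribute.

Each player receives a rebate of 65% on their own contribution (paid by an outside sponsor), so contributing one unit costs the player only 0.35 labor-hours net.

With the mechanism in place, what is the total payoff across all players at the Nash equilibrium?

With the mechanism, a contributed unit returns (1.3/9) / 0.35 = 0.4127 per unit of net cost — still below 1 — so contributing 0 remains dominant for every player.
At the Nash equilibrium no one contributes; group total payoff = 9 × 15 = 135.

135.00 labor-hours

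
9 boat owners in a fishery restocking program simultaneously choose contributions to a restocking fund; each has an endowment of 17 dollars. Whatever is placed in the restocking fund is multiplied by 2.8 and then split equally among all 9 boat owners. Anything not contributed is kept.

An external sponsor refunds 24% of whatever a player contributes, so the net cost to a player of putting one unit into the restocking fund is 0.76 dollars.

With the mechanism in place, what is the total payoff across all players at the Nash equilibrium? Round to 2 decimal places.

Even with the mechanism, each unit contributed returns only (2.8/9) / 0.76 = 0.4094 per unit of net cost, so contributing nothing is still dominant.
Everyone keeps their endowment and the group total is 9 × 17 = 153.

153.00 dollars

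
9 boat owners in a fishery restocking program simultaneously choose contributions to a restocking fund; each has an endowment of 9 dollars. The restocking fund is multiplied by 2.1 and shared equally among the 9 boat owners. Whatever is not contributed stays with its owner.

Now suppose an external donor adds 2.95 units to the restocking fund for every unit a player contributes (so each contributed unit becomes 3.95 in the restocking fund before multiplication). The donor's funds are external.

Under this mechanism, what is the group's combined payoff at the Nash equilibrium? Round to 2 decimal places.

81.00 dollars

With the mechanism, a contributed unit returns 2.1 × 3.95 / 9 = 0.9217 per unit of net cost — still below 1 — so contributing 0 remains dominant for every player.
At the Nash equilibrium no one contributes; group total payoff = 9 × 9 = 81.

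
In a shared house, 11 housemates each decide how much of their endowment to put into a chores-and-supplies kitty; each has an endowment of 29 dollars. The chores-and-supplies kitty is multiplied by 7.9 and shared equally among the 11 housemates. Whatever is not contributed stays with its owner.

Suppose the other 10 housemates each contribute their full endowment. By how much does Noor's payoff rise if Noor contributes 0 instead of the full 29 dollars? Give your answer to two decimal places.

8.17 dollars

Switching from a contribution of 29 to 0 lets Noor keep an extra 29 dollars, but lowers the chores-and-supplies kitty by 29, which costs Noor their own share of that drop: 7.9/11 × 29 = 20.83.
Net gain = 29 − 20.83 = 8.17. The private return per contributed unit (0.7182) is below 1, so free-riding is indeed the best response regardless of what the others do.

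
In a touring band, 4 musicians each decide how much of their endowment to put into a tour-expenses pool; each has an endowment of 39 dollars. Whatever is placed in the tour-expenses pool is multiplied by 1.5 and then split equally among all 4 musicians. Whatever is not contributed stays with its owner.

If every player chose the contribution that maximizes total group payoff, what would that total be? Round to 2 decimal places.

Each contributed unit returns 1.500 to the group as a whole (0.3750 to each of 4 players), which exceeds 1, so the social optimum is full contribution: group total = 1.500 × 156 = 234.00.

234.00 dollars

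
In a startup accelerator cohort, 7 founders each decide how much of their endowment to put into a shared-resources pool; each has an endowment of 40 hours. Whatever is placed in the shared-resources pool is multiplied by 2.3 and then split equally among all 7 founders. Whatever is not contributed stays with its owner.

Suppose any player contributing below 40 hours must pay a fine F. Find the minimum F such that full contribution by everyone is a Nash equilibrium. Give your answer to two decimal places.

26.86 hours

Given the others contribute fully, the best deviation is to contribute 0 (any partial contribution still incurs the fine and gives up units whose private return 0.3286 is below 1).
Deviating from 40 to 0 saves 40 hours but forfeits the deviator's share of the drop in the shared-resources pool: 2.3/7 × 40 = 13.14.
So the deviation gain is 40 − 13.14 = 26.86, and the fine must be at least 26.86 hours to wipe it out.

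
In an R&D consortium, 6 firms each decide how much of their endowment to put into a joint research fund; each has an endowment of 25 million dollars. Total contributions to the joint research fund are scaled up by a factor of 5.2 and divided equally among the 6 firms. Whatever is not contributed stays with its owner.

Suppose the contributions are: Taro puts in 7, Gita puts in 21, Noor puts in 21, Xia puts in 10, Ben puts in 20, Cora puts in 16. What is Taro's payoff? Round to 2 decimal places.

Total contributed: 7 + 21 + 21 + 10 + 20 + 16 = 95.
Each receives 5.2 × 95 / 6 = 82.33 from the joint research fund.
Taro keeps 25 − 7 = 18, so Taro's payoff is 18 + 82.33 = 100.33.

100.33 million dollars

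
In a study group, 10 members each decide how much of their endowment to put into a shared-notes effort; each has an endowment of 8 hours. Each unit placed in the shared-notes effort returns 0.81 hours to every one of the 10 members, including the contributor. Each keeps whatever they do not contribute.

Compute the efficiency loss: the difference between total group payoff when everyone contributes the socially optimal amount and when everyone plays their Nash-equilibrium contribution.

568.00 hours

The private return per contributed unit is 0.81 < 1, so contributing 0 is dominant for every player. At the Nash equilibrium everyone keeps their 8, and the group total is 10 × 8 = 80.
Each contributed unit returns 8.100 to the group as a whole (0.81 to each of 10 players), which exceeds 1, so the social optimum is full contribution: group total = 8.100 × 80 = 648.00.
Efficiency loss = 648.00 − 80 = 568.00.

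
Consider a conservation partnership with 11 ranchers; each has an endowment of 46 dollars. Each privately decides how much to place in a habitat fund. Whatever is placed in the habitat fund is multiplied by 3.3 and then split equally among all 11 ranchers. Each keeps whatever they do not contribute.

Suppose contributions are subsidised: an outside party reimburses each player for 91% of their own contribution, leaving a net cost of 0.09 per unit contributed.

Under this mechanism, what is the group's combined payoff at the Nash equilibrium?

The effective private return per unit is now (3.3/11) / 0.09 = 3.3333 > 1, so every player's dominant strategy flips to full contribution.
So the Nash equilibrium is full contribution by all 11; the group earns 11 × (46 × 0.91 + 3.3 × 46) = 2130.26.

2130.26 dollars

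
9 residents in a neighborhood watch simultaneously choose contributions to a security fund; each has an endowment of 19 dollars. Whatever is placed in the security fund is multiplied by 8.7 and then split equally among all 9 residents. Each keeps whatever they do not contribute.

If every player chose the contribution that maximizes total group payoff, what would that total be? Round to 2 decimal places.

Each contributed unit returns 8.700 to the group as a whole (0.9667 to each of 9 players), which exceeds 1, so the social optimum is full contribution: group total = 8.700 × 171 = 1487.70.

1487.70 dollars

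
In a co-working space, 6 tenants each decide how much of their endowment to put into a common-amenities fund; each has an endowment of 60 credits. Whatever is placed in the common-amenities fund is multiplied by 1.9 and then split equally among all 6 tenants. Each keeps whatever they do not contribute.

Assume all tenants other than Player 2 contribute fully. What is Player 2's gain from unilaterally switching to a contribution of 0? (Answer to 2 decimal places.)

41.00 credits

Switching from a contribution of 60 to 0 lets Player 2 keep an extra 60 credits, but lowers the common-amenities fund by 60, which costs Player 2 their own share of that drop: 1.9/6 × 60 = 19.00.
Net gain = 60 − 19.00 = 41.00. The private return per contributed unit (0.3167) is below 1, so free-riding is indeed the best response regardless of what the others do.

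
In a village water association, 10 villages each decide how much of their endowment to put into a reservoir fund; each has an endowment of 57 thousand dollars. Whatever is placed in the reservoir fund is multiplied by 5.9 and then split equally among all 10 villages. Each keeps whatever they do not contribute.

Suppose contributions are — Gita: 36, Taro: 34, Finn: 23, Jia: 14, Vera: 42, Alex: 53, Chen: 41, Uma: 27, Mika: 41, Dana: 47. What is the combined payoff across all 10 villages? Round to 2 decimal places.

Total contributed: 36 + 34 + 23 + 14 + 42 + 53 + 41 + 27 + 41 + 47 = 358; total kept: 10 × 57 − 358 = 212.
The reservoir fund pays out 5.9 × 358 = 2112.20 in aggregate.
Group total = 212 + 2112.20 = 2324.20.

2324.20 thousand dollars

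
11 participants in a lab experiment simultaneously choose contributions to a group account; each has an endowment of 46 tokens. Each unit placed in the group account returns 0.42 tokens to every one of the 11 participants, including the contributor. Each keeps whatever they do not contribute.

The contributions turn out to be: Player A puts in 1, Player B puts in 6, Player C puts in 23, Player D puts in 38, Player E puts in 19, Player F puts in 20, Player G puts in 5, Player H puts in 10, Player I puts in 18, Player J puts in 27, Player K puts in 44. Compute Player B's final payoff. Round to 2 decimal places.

Total contributed: 1 + 6 + 23 + 38 + 19 + 20 + 5 + 10 + 18 + 27 + 44 = 211.
Each receives 0.42 × 211 = 88.62 from the group account.
Player B keeps 46 − 6 = 40, so Player B's payoff is 40 + 88.62 = 128.62.

128.62 tokens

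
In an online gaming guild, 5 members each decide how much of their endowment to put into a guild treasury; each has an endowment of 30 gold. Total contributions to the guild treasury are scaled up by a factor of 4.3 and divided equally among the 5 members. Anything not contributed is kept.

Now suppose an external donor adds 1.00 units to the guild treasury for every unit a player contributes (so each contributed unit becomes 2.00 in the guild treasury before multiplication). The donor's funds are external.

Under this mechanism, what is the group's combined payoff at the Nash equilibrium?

With the mechanism, a contributed unit returns 4.3 × 2.00 / 5 = 1.7200 per unit of net cost to the contributor — now above 1 — so contributing fully is weakly dominant for every player.
At the Nash equilibrium everyone contributes 30. Group total payoff = 4.3 × 2.00 × 150 = 1290.00.

1290.00 gold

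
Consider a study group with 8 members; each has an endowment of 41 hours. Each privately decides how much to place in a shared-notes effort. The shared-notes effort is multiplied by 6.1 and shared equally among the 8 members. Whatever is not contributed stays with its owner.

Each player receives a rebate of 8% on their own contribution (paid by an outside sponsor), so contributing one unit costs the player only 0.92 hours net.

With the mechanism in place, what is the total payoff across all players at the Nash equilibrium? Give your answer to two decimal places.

328.00 hours

Even with the mechanism, each unit contributed returns only (6.1/8) / 0.92 = 0.8288 per unit of net cost, so contributing nothing is still dominant.
At the Nash equilibrium no one contributes; group total payoff = 8 × 41 = 328.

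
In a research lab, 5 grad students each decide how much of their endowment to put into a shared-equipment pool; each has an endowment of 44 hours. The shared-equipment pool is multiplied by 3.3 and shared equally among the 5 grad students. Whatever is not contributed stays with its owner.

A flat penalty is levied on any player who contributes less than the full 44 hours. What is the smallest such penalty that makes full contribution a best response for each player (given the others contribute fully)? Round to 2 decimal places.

Given the others contribute fully, the best deviation is to contribute 0 (any partial contribution still incurs the fine and gives up units whose private return 0.6600 is below 1).
Deviating from 44 to 0 saves 44 hours but forfeits the deviator's share of the drop in the shared-equipment pool: 3.3/5 × 44 = 29.04.
So the deviation gain is 44 − 29.04 = 14.96, and the fine must be at least 14.96 hours to wipe it out.

14.96 hours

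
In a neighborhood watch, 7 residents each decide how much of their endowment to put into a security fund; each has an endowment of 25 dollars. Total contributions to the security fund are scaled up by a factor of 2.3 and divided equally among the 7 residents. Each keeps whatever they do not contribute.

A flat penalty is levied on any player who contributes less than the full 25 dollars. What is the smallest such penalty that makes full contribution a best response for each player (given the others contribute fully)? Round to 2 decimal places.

Given the others contribute fully, the best deviation is to contribute 0 (any partial contribution still incurs the fine and gives up units whose private return 0.3286 is below 1).
Deviating from 25 to 0 saves 25 dollars but forfeits the deviator's share of the drop in the security fund: 2.3/7 × 25 = 8.21.
So the deviation gain is 25 − 8.21 = 16.79, and the fine must be at least 16.79 dollars to wipe it out.

16.79 dollars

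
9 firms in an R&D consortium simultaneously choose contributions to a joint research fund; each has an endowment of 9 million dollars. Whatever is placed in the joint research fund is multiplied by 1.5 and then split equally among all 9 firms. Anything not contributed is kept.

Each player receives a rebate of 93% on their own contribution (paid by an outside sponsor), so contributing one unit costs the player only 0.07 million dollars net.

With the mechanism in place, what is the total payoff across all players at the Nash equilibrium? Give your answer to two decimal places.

With the mechanism, a contributed unit returns (1.5/9) / 0.07 = 2.3810 per unit of net cost to the contributor — now above 1 — so contributing fully is weakly dominant for every player.
At the Nash equilibrium everyone contributes 9. Group total payoff = 9 × (9 × 0.93 + 1.5 × 9) = 196.83.

196.83 million dollars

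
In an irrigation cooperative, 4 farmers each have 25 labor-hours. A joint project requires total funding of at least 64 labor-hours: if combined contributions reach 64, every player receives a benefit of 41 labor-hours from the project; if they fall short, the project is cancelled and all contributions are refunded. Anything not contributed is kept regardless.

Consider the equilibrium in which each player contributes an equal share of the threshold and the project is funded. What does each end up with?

50 labor-hours

Equal share of the threshold: 64/4 = 16.
At this profile no one gains by cutting their contribution: any cut drops the total below 64, the project is cancelled, contributions are refunded, and the deviator ends with 25, which is less than 25 − 16 + 41 = 50. Contributing more than 16 just wastes the excess. So contributing exactly 16 is a best response.
Each player's payoff: 25 − 16 + 41 = 50.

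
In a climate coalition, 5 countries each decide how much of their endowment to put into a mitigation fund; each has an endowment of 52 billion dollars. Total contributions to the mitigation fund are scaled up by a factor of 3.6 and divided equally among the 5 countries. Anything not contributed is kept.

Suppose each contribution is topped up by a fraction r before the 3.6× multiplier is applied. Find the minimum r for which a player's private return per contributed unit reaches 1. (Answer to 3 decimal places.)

With matching at rate r, one contributed unit becomes (1 + r) in the mitigation fund and returns 3.6 × (1 + r) / 5 to the contributor.
Setting this equal to 1: 1 + r = 5/3.6 = 1.3889.
So the minimum matching rate is r = 1.3889 − 1 = 0.389.

0.389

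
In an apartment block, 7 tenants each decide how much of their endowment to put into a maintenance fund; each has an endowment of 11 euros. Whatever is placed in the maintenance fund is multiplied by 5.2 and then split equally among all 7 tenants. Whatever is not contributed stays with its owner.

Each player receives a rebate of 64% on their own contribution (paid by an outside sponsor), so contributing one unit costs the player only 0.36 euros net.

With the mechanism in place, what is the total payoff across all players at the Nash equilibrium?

With the mechanism, a contributed unit returns (5.2/7) / 0.36 = 2.0635 per unit of net cost to the contributor — now above 1 — so contributing fully is weakly dominant for every player.
At the Nash equilibrium everyone contributes 11. Group total payoff = 7 × (11 × 0.64 + 5.2 × 11) = 449.68.

449.68 euros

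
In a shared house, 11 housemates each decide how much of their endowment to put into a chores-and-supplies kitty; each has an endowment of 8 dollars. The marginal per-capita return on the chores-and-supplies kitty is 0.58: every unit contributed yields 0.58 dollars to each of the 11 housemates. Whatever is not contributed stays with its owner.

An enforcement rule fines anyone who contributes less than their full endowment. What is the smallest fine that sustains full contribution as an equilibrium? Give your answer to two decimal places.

3.36 dollars

Given the others contribute fully, the best deviation is to contribute 0 (any partial contribution still incurs the fine and gives up units whose private return 0.58 is below 1).
Deviating from 8 to 0 saves 8 dollars but forfeits the deviator's share of the drop in the chores-and-supplies kitty: 0.58 × 8 = 4.64.
So the deviation gain is 8 − 4.64 = 3.36, and the fine must be at least 3.36 dollars to wipe it out.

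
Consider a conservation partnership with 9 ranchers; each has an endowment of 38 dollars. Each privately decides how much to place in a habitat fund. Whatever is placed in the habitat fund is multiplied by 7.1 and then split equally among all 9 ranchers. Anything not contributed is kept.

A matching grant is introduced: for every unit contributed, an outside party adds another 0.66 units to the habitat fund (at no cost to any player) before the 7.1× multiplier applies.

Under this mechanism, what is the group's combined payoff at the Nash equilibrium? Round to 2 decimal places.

The effective private return per unit is now 7.1 × 1.66 / 9 = 1.3096 > 1, so every player's dominant strategy flips to full contribution.
At the Nash equilibrium everyone contributes 38. Group total payoff = 7.1 × 1.66 × 342 = 4030.81.

4030.81 dollars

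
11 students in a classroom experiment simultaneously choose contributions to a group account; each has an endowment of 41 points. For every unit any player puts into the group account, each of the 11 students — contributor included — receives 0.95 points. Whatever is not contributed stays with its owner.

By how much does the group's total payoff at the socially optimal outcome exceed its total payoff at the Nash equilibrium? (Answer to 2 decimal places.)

4261.95 points

The private return per contributed unit is 0.95 < 1, so contributing 0 is dominant for every player. At the Nash equilibrium everyone keeps their 41, and the group total is 11 × 41 = 451.
Each contributed unit returns 10.450 to the group as a whole (0.95 to each of 11 players), which exceeds 1, so the social optimum is full contribution: group total = 10.450 × 451 = 4712.95.
Efficiency loss = 4712.95 − 451 = 4261.95.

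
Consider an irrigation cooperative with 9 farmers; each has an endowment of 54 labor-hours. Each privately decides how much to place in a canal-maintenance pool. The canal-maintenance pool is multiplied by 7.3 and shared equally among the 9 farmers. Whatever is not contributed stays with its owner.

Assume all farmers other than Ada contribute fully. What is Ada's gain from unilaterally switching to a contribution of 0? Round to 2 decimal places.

10.20 labor-hours

Switching from a contribution of 54 to 0 lets Ada keep an extra 54 labor-hours, but lowers the canal-maintenance pool by 54, which costs Ada their own share of that drop: 7.3/9 × 54 = 43.80.
Net gain = 54 − 43.80 = 10.20. The private return per contributed unit (0.8111) is below 1, so free-riding is indeed the best response regardless of what the others do.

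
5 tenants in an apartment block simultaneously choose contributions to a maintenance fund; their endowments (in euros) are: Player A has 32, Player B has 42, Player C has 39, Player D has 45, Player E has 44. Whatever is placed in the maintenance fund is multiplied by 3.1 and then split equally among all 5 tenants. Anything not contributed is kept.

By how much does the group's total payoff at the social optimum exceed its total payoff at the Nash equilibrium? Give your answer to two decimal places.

The private return per contributed unit is 3.1/5 = 0.6200 < 1 for every player regardless of endowment, so the Nash equilibrium is zero contribution and the group total is Σ E_j = 32 + 42 + 39 + 45 + 44 = 202.
Each contributed unit returns 3.100 to the group, so the social optimum is full contribution by everyone: group total = 3.100 × 202 = 626.20.
Efficiency loss = (3.100 − 1) × 202 = 424.20.

424.20 euros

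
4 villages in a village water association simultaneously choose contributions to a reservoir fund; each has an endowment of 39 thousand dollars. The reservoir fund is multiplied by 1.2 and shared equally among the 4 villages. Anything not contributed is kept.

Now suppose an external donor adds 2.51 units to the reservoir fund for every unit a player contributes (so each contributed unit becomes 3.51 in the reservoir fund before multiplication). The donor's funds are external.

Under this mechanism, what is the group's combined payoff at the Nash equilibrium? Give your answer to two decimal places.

657.07 thousand dollars

Under the mechanism each unit contributed yields 1.2 × 3.51 / 4 = 1.0530 back to its contributor per unit of net cost, which exceeds 1, making full contribution the dominant choice for everyone.
At the Nash equilibrium everyone contributes 39. Group total payoff = 1.2 × 3.51 × 156 = 657.07.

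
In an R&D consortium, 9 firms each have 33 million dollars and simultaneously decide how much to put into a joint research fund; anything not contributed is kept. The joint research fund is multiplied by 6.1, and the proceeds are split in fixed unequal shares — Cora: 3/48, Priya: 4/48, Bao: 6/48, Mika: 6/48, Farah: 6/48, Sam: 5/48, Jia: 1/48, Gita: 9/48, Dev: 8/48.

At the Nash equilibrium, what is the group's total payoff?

Each unit j contributes comes back to j as 6.1 × (j's share), so j prefers to contribute only if that share exceeds 1/6.1 = 0.1639; otherwise keeping the unit dominates.
The shares above 0.1639 belong to Gita and Dev, contributing 33 each; the remaining 7 contribute 0. Total contributed: 66.
The joint research fund pays out 6.1 × 66 = 402.60 in total (split across the unequal shares, but the aggregate is all that matters for the group sum).
The 7 free-riders keep 33 each, adding 231. Group total = 231 + 402.60 = 633.60.

633.60 million dollars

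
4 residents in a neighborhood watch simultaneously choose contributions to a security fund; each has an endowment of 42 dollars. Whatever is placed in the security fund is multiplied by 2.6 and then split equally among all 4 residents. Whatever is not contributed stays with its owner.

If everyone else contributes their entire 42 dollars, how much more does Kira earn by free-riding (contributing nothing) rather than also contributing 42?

Switching from a contribution of 42 to 0 lets Kira keep an extra 42 dollars, but lowers the security fund by 42, which costs Kira their own share of that drop: 2.6/4 × 42 = 27.30.
Net gain = 42 − 27.30 = 14.70. The private return per contributed unit (0.6500) is below 1, so free-riding is indeed the best response regardless of what the others do.

14.70 dollars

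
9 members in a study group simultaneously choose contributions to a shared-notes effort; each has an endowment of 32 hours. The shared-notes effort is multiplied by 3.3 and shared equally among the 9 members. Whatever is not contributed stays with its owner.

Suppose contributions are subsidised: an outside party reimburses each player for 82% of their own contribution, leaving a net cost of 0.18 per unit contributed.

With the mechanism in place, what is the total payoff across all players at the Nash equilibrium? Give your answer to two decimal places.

1186.56 hours

The effective private return per unit is now (3.3/9) / 0.18 = 2.0370 > 1, so every player's dominant strategy flips to full contribution.
So the Nash equilibrium is full contribution by all 9; the group earns 9 × (32 × 0.82 + 3.3 × 32) = 1186.56.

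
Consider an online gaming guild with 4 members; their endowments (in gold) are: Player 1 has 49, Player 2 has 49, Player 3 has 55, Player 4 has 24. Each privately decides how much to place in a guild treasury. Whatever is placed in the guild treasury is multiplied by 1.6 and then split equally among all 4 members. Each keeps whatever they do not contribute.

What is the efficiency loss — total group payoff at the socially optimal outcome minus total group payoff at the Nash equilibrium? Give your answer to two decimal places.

The private return per contributed unit is 1.6/4 = 0.4000 < 1 for every player regardless of endowment, so the Nash equilibrium is zero contribution and the group total is Σ E_j = 49 + 49 + 55 + 24 = 177.
Each contributed unit returns 1.600 to the group, so the social optimum is full contribution by everyone: group total = 1.600 × 177 = 283.20.
Efficiency loss = (1.600 − 1) × 177 = 106.20.

106.20 gold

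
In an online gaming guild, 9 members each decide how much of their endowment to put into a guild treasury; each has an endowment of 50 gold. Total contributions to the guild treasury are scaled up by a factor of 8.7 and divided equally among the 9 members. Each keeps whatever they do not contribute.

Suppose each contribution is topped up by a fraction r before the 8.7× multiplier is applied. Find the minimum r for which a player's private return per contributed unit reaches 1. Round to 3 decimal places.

0.034

With matching at rate r, one contributed unit becomes (1 + r) in the guild treasury and returns 8.7 × (1 + r) / 9 to the contributor.
Setting this equal to 1: 1 + r = 9/8.7 = 1.0345.
So the minimum matching rate is r = 1.0345 − 1 = 0.034.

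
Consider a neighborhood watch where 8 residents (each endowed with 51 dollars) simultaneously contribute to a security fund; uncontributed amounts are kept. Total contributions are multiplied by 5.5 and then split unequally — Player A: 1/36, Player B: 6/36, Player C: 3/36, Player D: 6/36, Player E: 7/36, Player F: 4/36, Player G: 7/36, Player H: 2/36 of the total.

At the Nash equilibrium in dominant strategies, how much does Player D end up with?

144.50 dollars

For player j, contributing a unit is worthwhile iff 5.5 × (j's share) ≥ 1, i.e. iff j's share is at least 0.1818.
Player E and Player G are above the threshold, contributing 51 each; the remaining 6 contribute 0. Total contributed: 102.
Player D keeps 51 and receives 5.5 × 102 × 6/36 = 93.50 from the security fund, for a payoff of 144.50.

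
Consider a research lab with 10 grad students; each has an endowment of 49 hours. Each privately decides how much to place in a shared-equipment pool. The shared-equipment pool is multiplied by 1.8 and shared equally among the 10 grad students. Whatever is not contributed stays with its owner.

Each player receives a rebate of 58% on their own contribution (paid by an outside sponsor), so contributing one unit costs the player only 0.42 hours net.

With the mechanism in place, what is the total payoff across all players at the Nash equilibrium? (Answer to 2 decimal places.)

490.00 hours

With the mechanism, a contributed unit returns (1.8/10) / 0.42 = 0.4286 per unit of net cost — still below 1 — so contributing 0 remains dominant for every player.
Everyone keeps their endowment and the group total is 10 × 49 = 490.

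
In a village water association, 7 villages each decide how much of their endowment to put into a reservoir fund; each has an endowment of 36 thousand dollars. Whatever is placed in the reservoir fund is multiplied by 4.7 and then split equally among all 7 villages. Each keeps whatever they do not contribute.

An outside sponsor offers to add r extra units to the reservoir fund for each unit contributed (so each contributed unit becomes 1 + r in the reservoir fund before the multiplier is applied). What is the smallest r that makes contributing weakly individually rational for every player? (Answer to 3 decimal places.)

With matching at rate r, one contributed unit becomes (1 + r) in the reservoir fund and returns 4.7 × (1 + r) / 7 to the contributor.
Setting this equal to 1: 1 + r = 7/4.7 = 1.4894.
So the minimum matching rate is r = 1.4894 − 1 = 0.489.

0.489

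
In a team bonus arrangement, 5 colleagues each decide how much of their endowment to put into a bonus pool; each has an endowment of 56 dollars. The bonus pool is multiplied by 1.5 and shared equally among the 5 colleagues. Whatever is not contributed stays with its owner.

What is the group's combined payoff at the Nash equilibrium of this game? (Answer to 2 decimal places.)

Each contributed unit returns 1.5/5 = 0.3000 to its contributor — below 1 — so contributing 0 is dominant for every player. At the Nash equilibrium everyone keeps their 56, and the group total is 5 × 56 = 280.

280.00 dollars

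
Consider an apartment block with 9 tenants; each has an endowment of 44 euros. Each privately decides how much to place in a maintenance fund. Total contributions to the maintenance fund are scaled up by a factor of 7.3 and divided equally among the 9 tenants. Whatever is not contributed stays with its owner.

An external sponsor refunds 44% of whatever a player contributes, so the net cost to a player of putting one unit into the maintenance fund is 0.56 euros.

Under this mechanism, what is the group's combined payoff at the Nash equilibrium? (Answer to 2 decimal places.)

Under the mechanism each unit contributed yields (7.3/9) / 0.56 = 1.4484 back to its contributor per unit of net cost, which exceeds 1, making full contribution the dominant choice for everyone.
At the Nash equilibrium everyone contributes 44. Group total payoff = 9 × (44 × 0.44 + 7.3 × 44) = 3065.04.

3065.04 euros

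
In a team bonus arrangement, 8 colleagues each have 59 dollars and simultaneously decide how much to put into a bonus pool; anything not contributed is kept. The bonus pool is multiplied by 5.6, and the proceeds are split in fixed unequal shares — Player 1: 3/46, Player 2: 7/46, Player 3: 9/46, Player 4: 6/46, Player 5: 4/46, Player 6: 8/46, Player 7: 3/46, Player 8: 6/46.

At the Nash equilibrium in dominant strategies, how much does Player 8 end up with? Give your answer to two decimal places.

102.10 dollars

Player j's private return per contributed unit is 5.6 × (j's share). Contributing is weakly dominant for j when that share is at least 1/5.6 = 0.1786, and contributing 0 is dominant otherwise.
Only Player 3 (9/46) clears that bar, contributing 59; the remaining 7 contribute 0. Total contributed: 59.
Player 8 keeps 59 and receives 5.6 × 59 × 6/46 = 43.10 from the bonus pool, for a payoff of 102.10.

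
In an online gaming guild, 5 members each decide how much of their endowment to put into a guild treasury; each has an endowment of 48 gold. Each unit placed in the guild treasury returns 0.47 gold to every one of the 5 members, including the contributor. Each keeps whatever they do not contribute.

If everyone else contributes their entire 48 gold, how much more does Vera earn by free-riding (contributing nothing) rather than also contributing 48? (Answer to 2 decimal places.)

25.44 gold

Switching from a contribution of 48 to 0 lets Vera keep an extra 48 gold, but lowers the guild treasury by 48, which costs Vera their own share of that drop: 0.47 × 48 = 22.56.
Net gain = 48 − 22.56 = 25.44. The private return per contributed unit (0.47) is below 1, so free-riding is indeed the best response regardless of what the others do.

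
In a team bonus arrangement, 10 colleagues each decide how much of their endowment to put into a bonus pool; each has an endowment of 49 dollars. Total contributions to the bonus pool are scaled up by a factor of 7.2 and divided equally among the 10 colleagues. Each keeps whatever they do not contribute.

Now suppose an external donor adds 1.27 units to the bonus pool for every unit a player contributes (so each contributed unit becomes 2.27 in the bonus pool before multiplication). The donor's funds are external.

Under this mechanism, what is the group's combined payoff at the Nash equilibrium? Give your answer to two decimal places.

8008.56 dollars

The effective private return per unit is now 7.2 × 2.27 / 10 = 1.6344 > 1, so every player's dominant strategy flips to full contribution.
At the Nash equilibrium everyone contributes 49. Group total payoff = 7.2 × 2.27 × 490 = 8008.56.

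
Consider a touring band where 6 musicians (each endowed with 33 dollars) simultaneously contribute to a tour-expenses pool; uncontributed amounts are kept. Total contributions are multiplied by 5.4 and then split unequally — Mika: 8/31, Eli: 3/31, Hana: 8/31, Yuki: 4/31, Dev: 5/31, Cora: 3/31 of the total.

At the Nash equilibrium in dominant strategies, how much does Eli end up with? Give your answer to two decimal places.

67.49 dollars

A player with share s gets back 5.4·s per unit contributed, so full contribution is dominant for anyone with s > 1/5.4 = 0.1852 and zero contribution is dominant for anyone below.
The shares above 0.1852 belong to Mika and Hana, contributing 33 each; the remaining 4 contribute 0. Total contributed: 66.
Eli keeps 33 and receives 5.4 × 66 × 3/31 = 34.49 from the tour-expenses pool, for a payoff of 67.49.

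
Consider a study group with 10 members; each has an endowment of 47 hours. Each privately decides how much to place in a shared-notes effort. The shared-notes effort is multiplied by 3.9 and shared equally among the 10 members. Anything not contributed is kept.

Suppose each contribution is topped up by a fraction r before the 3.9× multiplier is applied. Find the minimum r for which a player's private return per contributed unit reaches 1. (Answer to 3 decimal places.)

With matching at rate r, one contributed unit becomes (1 + r) in the shared-notes effort and returns 3.9 × (1 + r) / 10 to the contributor.
Setting this equal to 1: 1 + r = 10/3.9 = 2.5641.
So the minimum matching rate is r = 2.5641 − 1 = 1.564.

1.564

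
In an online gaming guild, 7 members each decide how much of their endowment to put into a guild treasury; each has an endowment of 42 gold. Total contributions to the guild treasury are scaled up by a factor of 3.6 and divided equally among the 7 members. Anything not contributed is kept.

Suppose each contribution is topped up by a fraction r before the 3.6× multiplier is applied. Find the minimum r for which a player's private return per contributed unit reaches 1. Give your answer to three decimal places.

0.944

With matching at rate r, one contributed unit becomes (1 + r) in the guild treasury and returns 3.6 × (1 + r) / 7 to the contributor.
Setting this equal to 1: 1 + r = 7/3.6 = 1.9444.
So the minimum matching rate is r = 1.9444 − 1 = 0.944.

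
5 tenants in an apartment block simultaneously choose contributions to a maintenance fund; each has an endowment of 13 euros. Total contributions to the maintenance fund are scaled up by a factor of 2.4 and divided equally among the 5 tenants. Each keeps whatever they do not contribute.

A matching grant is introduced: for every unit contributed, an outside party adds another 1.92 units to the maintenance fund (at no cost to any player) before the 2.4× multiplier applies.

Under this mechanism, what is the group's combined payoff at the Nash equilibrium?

455.52 euros

The effective private return per unit is now 2.4 × 2.92 / 5 = 1.4016 > 1, so every player's dominant strategy flips to full contribution.
So the Nash equilibrium is full contribution by all 5; the group earns 2.4 × 2.92 × 65 = 455.52.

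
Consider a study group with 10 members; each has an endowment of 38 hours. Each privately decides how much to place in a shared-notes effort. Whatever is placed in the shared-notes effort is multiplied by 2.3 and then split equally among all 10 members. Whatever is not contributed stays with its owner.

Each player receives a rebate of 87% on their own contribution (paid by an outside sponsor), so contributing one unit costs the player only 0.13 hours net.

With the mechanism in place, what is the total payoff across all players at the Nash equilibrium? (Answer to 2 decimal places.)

The effective private return per unit is now (2.3/10) / 0.13 = 1.7692 > 1, so every player's dominant strategy flips to full contribution.
So the Nash equilibrium is full contribution by all 10; the group earns 10 × (38 × 0.87 + 2.3 × 38) = 1204.60.

1204.60 hours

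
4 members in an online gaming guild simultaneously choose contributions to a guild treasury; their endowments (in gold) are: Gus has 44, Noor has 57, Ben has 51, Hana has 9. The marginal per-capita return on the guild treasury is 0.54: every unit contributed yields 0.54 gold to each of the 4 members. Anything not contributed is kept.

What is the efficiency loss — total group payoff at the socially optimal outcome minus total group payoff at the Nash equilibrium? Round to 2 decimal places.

186.76 gold

The private return per contributed unit is 0.54 < 1 for everyone, so the Nash equilibrium is zero contribution and the group total is Σ E_j = 44 + 57 + 51 + 9 = 161.
Each contributed unit returns 2.160 to the group, so the social optimum is full contribution by everyone: group total = 2.160 × 161 = 347.76.
Efficiency loss = (2.160 − 1) × 161 = 186.76.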